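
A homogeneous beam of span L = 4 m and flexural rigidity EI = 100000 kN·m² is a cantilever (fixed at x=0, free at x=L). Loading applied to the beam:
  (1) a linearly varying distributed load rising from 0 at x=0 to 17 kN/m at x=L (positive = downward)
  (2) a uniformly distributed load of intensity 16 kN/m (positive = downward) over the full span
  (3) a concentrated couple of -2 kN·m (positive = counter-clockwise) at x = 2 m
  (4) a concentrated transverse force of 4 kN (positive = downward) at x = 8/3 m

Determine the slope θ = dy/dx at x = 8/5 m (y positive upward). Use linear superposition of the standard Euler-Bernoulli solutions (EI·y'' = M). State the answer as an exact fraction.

Load 1 — triangular load w₀=17 kN/m (0→w₀ over full span):
  θ_1 = (w₀Lx²/4-w₀L²x/3-w₀x⁴/(24L))/EI = (17·4·(8/5)²/4-17·4²·(8/5)/3-17·(8/5)⁴/(24·4))/100000 = -2006/1953125 rad
Load 2 — uniform load w=16 kN/m over full span:
  θ_2 = -wx(x²-3Lx+3L²)/(6EI) = -16·(8/5)·((8/5)²-3·4·(8/5)+3·4²)/(6·100000) = -1568/1171875 rad
Load 3 — applied couple M₀=-2 kN·m at a=2 m (b=L-a=2):
  θ_3 = M₀x/EI  [x≤a] = (-2)·(8/5)/100000 = -1/31250 rad
Load 4 — point force P=4 kN at a=8/3 m (b=L-a=4/3):
  θ_4 = -Px(2a-x)/(2EI)  [x≤a] = -4·(8/5)·(2·(8/3)-(8/5))/(2·100000) = -28/234375 rad
Superposition: θ = Σ θ_i = -29491/11718750 rad ≈ -0.002517 rad

θ(8/5) = -29491/11718750 rad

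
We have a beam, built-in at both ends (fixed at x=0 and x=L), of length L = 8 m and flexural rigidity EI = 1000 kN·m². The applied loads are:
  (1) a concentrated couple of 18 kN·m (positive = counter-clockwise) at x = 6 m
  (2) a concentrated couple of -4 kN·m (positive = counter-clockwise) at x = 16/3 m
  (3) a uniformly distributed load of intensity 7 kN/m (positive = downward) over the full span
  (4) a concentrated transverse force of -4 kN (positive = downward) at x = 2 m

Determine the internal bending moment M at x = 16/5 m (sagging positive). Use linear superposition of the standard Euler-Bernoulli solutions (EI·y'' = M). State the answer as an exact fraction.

Load 1 — applied couple M₀=18 kN·m at a=6 m (b=L-a=2):
  M_1 = R_Ax - M_A  [x≤a] with R_A=81/32, M_A=45/8 = (81/32)·(16/5) - (45/8) = 99/40 kN·m
Load 2 — applied couple M₀=-4 kN·m at a=16/3 m (b=L-a=8/3):
  M_2 = R_Ax - M_A  [x≤a] with R_A=-2/3, M_A=-4/3 = (-2/3)·(16/5) - (-4/3) = -4/5 kN·m
Load 3 — uniform load w=7 kN/m over full span:
  M_3 = wLx/2 - wL²/12 - wx²/2 = 7·8·(16/5)/2 - 7·8²/12 - 7·(16/5)²/2 = 1232/75 kN·m
Load 4 — point force P=-4 kN at a=2 m (b=L-a=6):
  M_4 = Pa²(a+3b)(L-x)/L³ - Pa²b/L²  [x>a] = (-4)·2²·(2+3·6)·(8-(16/5))/8³ - (-4)·2²·6/8² = -3/2 kN·m
Superposition: M = Σ M_i = 9961/600 kN·m ≈ 16.601667 kN·m

M(16/5) = 9961/600 kN·m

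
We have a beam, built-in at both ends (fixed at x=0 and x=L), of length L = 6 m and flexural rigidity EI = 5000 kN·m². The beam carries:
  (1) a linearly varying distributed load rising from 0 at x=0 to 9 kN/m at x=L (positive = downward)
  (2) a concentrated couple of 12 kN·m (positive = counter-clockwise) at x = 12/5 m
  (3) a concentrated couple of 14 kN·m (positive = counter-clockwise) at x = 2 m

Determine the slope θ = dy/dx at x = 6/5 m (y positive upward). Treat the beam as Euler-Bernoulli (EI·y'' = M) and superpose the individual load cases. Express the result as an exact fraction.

θ(6/5) = -73/78125 rad

Load 1 — triangular load w₀=9 kN/m (0→w₀ over full span):
  θ_1 = -w₀(2x(L-x)(L-2x)(x+2L)+x²(L-x)²)/(120LEI) = -9·(2·(6/5)·(6-(6/5))·(6-2·(6/5))·((6/5)+2·6)+(6/5)²·(6-(6/5))²)/(120·6·5000) = -567/390625 rad
Load 2 — applied couple M₀=12 kN·m at a=12/5 m (b=L-a=18/5):
  θ_2 = (R_Ax²/2 - M_Ax)/EI  [x≤a] with R_A=72/25, M_A=36/25 = ((72/25)·(6/5)²/2 - (36/25)·(6/5))/5000 = 27/390625 rad
Load 3 — applied couple M₀=14 kN·m at a=2 m (b=L-a=4):
  θ_3 = (R_Ax²/2 - M_Ax)/EI  [x≤a] with R_A=28/9, M_A=0 = ((28/9)·(6/5)²/2 - 0·(6/5))/5000 = 7/15625 rad
Superposition: θ = Σ θ_i = -73/78125 rad ≈ -0.000934 rad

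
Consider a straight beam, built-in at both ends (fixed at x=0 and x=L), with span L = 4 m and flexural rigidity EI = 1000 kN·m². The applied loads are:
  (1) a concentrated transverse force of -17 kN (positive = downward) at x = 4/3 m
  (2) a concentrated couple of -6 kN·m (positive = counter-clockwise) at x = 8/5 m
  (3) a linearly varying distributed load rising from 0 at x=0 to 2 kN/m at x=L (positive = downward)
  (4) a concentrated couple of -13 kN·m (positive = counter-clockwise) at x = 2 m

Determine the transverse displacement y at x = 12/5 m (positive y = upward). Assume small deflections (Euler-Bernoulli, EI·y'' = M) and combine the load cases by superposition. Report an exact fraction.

y(12/5) = 155767/158203125 m

Load 1 — point force P=-17 kN at a=4/3 m (b=L-a=8/3):
  y_1 = -Pa²(L-x)²(3bL-(3b+a)(L-x))/(6L³EI)  [x>a] = -(-17)·(4/3)²·(4-(12/5))²·(3·(8/3)·4-(3·(8/3)+(4/3))·(4-(12/5)))/(6·4³·1000) = 4352/1265625 m
Load 2 — applied couple M₀=-6 kN·m at a=8/5 m (b=L-a=12/5):
  y_2 = (R_Ax³/6 - M_Ax²/2 - M₀(x-a)²/2)/EI  [x>a] with R_A=-54/25, M_A=-18/25 = ((-54/25)·(12/5)³/6 - (-18/25)·(12/5)²/2 - (-6)·((12/5)-(8/5))²/2)/1000 = -384/390625 m
Load 3 — triangular load w₀=2 kN/m (0→w₀ over full span):
  y_3 = -w₀x²(L-x)²(x+2L)/(120LEI) = -2·(12/5)²·(4-(12/5))²·((12/5)+2·4)/(120·4·1000) = -1248/1953125 m
Load 4 — applied couple M₀=-13 kN·m at a=2 m (b=L-a=2):
  y_4 = (R_Ax³/6 - M_Ax²/2 - M₀(x-a)²/2)/EI  [x>a] with R_A=-39/8, M_A=-13/4 = ((-39/8)·(12/5)³/6 - (-13/4)·(12/5)²/2 - (-13)·((12/5)-2)²/2)/1000 = -13/15625 m
Superposition: y = Σ y_i = 155767/158203125 m ≈ 0.000985 m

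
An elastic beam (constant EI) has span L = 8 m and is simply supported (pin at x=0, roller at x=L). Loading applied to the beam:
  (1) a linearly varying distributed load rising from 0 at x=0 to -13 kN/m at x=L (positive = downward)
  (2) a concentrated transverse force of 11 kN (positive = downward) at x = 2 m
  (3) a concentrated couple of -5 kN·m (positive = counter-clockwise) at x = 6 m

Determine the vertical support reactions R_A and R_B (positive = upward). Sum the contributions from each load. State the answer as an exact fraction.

R_A = -233/24 kN, R_B = -751/24 kN

Load 1 — triangular load w₀=-13 kN/m (0→w₀ over full span):
  R_A = w₀L/6 = (-13)·8/6 = -52/3 kN
  R_B = w₀L/3 = (-13)·8/3 = -104/3 kN
Load 2 — point force P=11 kN at a=2 m (b=L-a=6):
  R_A = Pb/L = 11·6/8 = 33/4 kN
  R_B = Pa/L = 11·2/8 = 11/4 kN
Load 3 — applied couple M₀=-5 kN·m at a=6 m (b=L-a=2):
  R_A = M₀/L = (-5)/8 = -5/8 kN
  R_B = -M₀/L = -(-5)/8 = 5/8 kN
Superposition: R_A = -233/24 kN, R_B = -751/24 kN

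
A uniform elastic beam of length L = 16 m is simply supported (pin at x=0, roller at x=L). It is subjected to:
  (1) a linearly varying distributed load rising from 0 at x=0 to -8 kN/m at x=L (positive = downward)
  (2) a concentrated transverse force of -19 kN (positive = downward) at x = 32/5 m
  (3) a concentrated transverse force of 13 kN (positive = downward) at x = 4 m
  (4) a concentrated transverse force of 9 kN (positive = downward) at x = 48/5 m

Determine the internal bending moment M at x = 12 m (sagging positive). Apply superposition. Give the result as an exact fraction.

M(12) = -539/5 kN·m

Load 1 — triangular load w₀=-8 kN/m (0→w₀ over full span):
  M_1 = w₀Lx/6 - w₀x³/(6L) = (-8)·16·12/6 - (-8)·12³/(6·16) = -112 kN·m
Load 2 — point force P=-19 kN at a=32/5 m (b=L-a=48/5):
  M_2 = Pa(L-x)/L  [x>a] = (-19)·(32/5)·(16-12)/16 = -152/5 kN·m
Load 3 — point force P=13 kN at a=4 m (b=L-a=12):
  M_3 = Pa(L-x)/L  [x>a] = 13·4·(16-12)/16 = 13 kN·m
Load 4 — point force P=9 kN at a=48/5 m (b=L-a=32/5):
  M_4 = Pa(L-x)/L  [x>a] = 9·(48/5)·(16-12)/16 = 108/5 kN·m
Superposition: M = Σ M_i = -539/5 kN·m ≈ -107.800000 kN·m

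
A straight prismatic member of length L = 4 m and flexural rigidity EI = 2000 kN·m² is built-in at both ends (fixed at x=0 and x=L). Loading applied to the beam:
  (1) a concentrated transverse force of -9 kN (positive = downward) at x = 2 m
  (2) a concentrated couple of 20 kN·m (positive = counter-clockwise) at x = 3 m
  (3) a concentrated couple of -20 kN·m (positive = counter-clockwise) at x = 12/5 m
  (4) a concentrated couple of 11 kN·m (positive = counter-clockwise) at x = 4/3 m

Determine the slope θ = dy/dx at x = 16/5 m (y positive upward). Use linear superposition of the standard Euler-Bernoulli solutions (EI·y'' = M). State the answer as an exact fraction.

θ(16/5) = 31/125000 rad

Load 1 — point force P=-9 kN at a=2 m (b=L-a=2):
  θ_1 = Pa²(L-x)(2bL-(3b+a)(L-x))/(2L³EI)  [x>a] = (-9)·2²·(4-(16/5))·(2·2·4-(3·2+2)·(4-(16/5)))/(2·4³·2000) = -27/25000 rad
Load 2 — applied couple M₀=20 kN·m at a=3 m (b=L-a=1):
  θ_2 = (R_Ax²/2 - M_Ax - M₀(x-a))/EI  [x>a] with R_A=45/8, M_A=25/4 = ((45/8)·(16/5)²/2 - (25/4)·(16/5) - 20·((16/5)-3))/2000 = 3/1250 rad
Load 3 — applied couple M₀=-20 kN·m at a=12/5 m (b=L-a=8/5):
  θ_3 = (R_Ax²/2 - M_Ax - M₀(x-a))/EI  [x>a] with R_A=-36/5, M_A=-32/5 = ((-36/5)·(16/5)²/2 - (-32/5)·(16/5) - (-20)·((16/5)-(12/5)))/2000 = -3/15625 rad
Load 4 — applied couple M₀=11 kN·m at a=4/3 m (b=L-a=8/3):
  θ_4 = (R_Ax²/2 - M_Ax - M₀(x-a))/EI  [x>a] with R_A=11/3, M_A=0 = ((11/3)·(16/5)²/2 - 0·(16/5) - 11·((16/5)-(4/3)))/2000 = -11/12500 rad
Superposition: θ = Σ θ_i = 31/125000 rad ≈ 0.000248 rad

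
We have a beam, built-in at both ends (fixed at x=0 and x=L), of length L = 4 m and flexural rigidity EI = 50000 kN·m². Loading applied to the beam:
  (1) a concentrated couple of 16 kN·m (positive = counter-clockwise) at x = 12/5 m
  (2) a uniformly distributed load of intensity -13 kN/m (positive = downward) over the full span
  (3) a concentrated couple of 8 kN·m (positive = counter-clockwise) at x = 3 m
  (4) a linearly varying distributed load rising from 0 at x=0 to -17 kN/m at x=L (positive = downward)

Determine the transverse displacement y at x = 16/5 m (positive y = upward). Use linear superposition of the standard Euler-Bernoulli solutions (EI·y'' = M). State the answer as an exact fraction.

y(16/5) = 65629/585937500 m

Load 1 — applied couple M₀=16 kN·m at a=12/5 m (b=L-a=8/5):
  y_1 = (R_Ax³/6 - M_Ax²/2 - M₀(x-a)²/2)/EI  [x>a] with R_A=144/25, M_A=128/25 = ((144/25)·(16/5)³/6 - (128/25)·(16/5)²/2 - 16·((16/5)-(12/5))²/2)/50000 = 24/9765625 m
Load 2 — uniform load w=-13 kN/m over full span:
  y_2 = -wx²(L-x)²/(24EI) = -(-13)·(16/5)²·(4-(16/5))²/(24·50000) = 416/5859375 m
Load 3 — applied couple M₀=8 kN·m at a=3 m (b=L-a=1):
  y_3 = (R_Ax³/6 - M_Ax²/2 - M₀(x-a)²/2)/EI  [x>a] with R_A=9/4, M_A=5/2 = ((9/4)·(16/5)³/6 - (5/2)·(16/5)²/2 - 8·((16/5)-3)²/2)/50000 = -21/1562500 m
Load 4 — triangular load w₀=-17 kN/m (0→w₀ over full span):
  y_4 = -w₀x²(L-x)²(x+2L)/(120LEI) = -(-17)·(16/5)²·(4-(16/5))²·((16/5)+2·4)/(120·4·50000) = 7616/146484375 m
Superposition: y = Σ y_i = 65629/585937500 m ≈ 0.000112 m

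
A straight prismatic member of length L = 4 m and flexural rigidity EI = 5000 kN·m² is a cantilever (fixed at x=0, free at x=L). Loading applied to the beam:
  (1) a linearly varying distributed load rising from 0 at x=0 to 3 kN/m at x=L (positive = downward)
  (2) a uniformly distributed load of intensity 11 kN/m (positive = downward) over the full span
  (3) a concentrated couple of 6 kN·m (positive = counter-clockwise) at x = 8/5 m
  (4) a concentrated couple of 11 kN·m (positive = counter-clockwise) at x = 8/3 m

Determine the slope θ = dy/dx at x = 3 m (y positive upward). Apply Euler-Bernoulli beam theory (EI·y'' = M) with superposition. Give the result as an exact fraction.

θ(3) = -48047/2400000 rad

Load 1 — triangular load w₀=3 kN/m (0→w₀ over full span):
  θ_1 = (w₀Lx²/4-w₀L²x/3-w₀x⁴/(24L))/EI = (3·4·3²/4-3·4²·3/3-3·3⁴/(24·4))/5000 = -753/160000 rad
Load 2 — uniform load w=11 kN/m over full span:
  θ_2 = -wx(x²-3Lx+3L²)/(6EI) = -11·3·(3²-3·4·3+3·4²)/(6·5000) = -231/10000 rad
Load 3 — applied couple M₀=6 kN·m at a=8/5 m (b=L-a=12/5):
  θ_3 = M₀a/EI  [x>a] = 6·(8/5)/5000 = 6/3125 rad
Load 4 — applied couple M₀=11 kN·m at a=8/3 m (b=L-a=4/3):
  θ_4 = M₀a/EI  [x>a] = 11·(8/3)/5000 = 11/1875 rad
Superposition: θ = Σ θ_i = -48047/2400000 rad ≈ -0.020020 rad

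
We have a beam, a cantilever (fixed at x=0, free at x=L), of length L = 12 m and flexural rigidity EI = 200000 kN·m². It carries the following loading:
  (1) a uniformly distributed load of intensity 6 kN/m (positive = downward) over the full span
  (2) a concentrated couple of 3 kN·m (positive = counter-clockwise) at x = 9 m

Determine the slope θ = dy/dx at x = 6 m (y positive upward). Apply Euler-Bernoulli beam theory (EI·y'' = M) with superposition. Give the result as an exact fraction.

Load 1 — uniform load w=6 kN/m over full span:
  θ_1 = -wx(x²-3Lx+3L²)/(6EI) = -6·6·(6²-3·12·6+3·12²)/(6·200000) = -189/25000 rad
Load 2 — applied couple M₀=3 kN·m at a=9 m (b=L-a=3):
  θ_2 = M₀x/EI  [x≤a] = 3·6/200000 = 9/100000 rad
Superposition: θ = Σ θ_i = -747/100000 rad ≈ -0.007470 rad

θ(6) = -747/100000 rad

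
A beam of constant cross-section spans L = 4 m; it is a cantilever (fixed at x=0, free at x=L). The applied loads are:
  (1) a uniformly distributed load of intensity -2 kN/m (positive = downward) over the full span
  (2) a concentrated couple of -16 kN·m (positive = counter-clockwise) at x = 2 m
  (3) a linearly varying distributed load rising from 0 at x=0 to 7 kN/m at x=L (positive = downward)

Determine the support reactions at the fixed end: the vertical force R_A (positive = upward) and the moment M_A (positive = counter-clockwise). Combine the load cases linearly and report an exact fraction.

R_A = 6 kN, M_A = 112/3 kN·m

Load 1 — uniform load w=-2 kN/m over full span:
  R_A = wL = (-2)·4 = -8 kN
  M_A = wL²/2 = (-2)·4²/2 = -16 kN·m
Load 2 — applied couple M₀=-16 kN·m at a=2 m (b=L-a=2):
  R_A = 0 kN
  M_A = -M₀ = -(-16) = 16 kN·m
Load 3 — triangular load w₀=7 kN/m (0→w₀ over full span):
  R_A = w₀L/2 = 7·4/2 = 14 kN
  M_A = w₀L²/3 = 7·4²/3 = 112/3 kN·m
Superposition: R_A = 6 kN, M_A = 112/3 kN·m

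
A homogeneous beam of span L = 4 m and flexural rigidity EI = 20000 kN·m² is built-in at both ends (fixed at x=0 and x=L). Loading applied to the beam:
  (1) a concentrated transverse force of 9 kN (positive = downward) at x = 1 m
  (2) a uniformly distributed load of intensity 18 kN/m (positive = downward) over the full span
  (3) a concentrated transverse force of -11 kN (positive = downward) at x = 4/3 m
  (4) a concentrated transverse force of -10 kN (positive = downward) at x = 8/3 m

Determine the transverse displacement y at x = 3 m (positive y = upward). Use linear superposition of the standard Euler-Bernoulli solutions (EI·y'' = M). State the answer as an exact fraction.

Load 1 — point force P=9 kN at a=1 m (b=L-a=3):
  y_1 = -Pa²(L-x)²(3bL-(3b+a)(L-x))/(6L³EI)  [x>a] = -9·1²·(4-3)²·(3·3·4-(3·3+1)·(4-3))/(6·4³·20000) = -39/1280000 m
Load 2 — uniform load w=18 kN/m over full span:
  y_2 = -wx²(L-x)²/(24EI) = -18·3²·(4-3)²/(24·20000) = -27/80000 m
Load 3 — point force P=-11 kN at a=4/3 m (b=L-a=8/3):
  y_3 = -Pa²(L-x)²(3bL-(3b+a)(L-x))/(6L³EI)  [x>a] = -(-11)·(4/3)²·(4-3)²·(3·(8/3)·4-(3·(8/3)+(4/3))·(4-3))/(6·4³·20000) = 187/3240000 m
Load 4 — point force P=-10 kN at a=8/3 m (b=L-a=4/3):
  y_4 = -Pa²(L-x)²(3bL-(3b+a)(L-x))/(6L³EI)  [x>a] = -(-10)·(8/3)²·(4-3)²·(3·(4/3)·4-(3·(4/3)+(8/3))·(4-3))/(6·4³·20000) = 7/81000 m
Superposition: y = Σ y_i = -23207/103680000 m ≈ -0.000224 m

y(3) = -23207/103680000 m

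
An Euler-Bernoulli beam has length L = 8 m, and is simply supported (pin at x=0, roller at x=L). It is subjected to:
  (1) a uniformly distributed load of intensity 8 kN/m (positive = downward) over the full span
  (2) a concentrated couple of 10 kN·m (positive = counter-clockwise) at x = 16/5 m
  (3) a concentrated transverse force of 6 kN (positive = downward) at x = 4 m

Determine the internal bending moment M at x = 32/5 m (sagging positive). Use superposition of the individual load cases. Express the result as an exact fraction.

M(32/5) = 1094/25 kN·m

Load 1 — uniform load w=8 kN/m over full span:
  M_1 = wx(L-x)/2 = 8·(32/5)·(8-(32/5))/2 = 1024/25 kN·m
Load 2 — applied couple M₀=10 kN·m at a=16/5 m (b=L-a=24/5):
  M_2 = M₀x/L - M₀  [x>a] = 10·(32/5)/8 - 10 = -2 kN·m
Load 3 — point force P=6 kN at a=4 m (b=L-a=4):
  M_3 = Pa(L-x)/L  [x>a] = 6·4·(8-(32/5))/8 = 24/5 kN·m
Superposition: M = Σ M_i = 1094/25 kN·m ≈ 43.760000 kN·m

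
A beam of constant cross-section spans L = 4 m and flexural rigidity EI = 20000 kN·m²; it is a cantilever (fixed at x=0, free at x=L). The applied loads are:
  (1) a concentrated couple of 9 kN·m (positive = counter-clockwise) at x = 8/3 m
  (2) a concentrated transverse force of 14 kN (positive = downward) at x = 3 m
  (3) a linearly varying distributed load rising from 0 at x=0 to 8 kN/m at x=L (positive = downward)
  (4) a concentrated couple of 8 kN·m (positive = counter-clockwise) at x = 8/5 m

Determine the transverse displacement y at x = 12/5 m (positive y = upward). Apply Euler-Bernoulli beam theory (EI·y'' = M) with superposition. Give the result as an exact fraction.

Load 1 — applied couple M₀=9 kN·m at a=8/3 m (b=L-a=4/3):
  y_1 = M₀x²/(2EI)  [x≤a] = 9·(12/5)²/(2·20000) = 81/62500 m
Load 2 — point force P=14 kN at a=3 m (b=L-a=1):
  y_2 = -Px²(3a-x)/(6EI)  [x≤a] = -14·(12/5)²·(3·3-(12/5))/(6·20000) = -693/156250 m
Load 3 — triangular load w₀=8 kN/m (0→w₀ over full span):
  y_3 = (w₀Lx³/12-w₀L²x²/6-w₀x⁵/(120L))/EI = (8·4·(12/5)³/12-8·4²·(12/5)²/6-8·(12/5)⁵/(120·4))/20000 = -42648/9765625 m
Load 4 — applied couple M₀=8 kN·m at a=8/5 m (b=L-a=12/5):
  y_4 = M₀a(2x-a)/(2EI)  [x>a] = 8·(8/5)·(2·(12/5)-(8/5))/(2·20000) = 16/15625 m
Superposition: y = Σ y_i = -253217/39062500 m ≈ -0.006482 m

y(12/5) = -253217/39062500 m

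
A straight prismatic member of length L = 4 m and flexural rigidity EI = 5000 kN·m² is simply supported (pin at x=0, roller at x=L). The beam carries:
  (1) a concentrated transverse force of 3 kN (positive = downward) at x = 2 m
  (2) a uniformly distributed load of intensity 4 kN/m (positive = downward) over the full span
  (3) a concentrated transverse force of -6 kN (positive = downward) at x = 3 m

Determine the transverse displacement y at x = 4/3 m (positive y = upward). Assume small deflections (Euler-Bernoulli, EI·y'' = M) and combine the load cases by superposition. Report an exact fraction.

y(4/3) = -2573/1215000 m

Load 1 — point force P=3 kN at a=2 m (b=L-a=2):
  y_1 = -Pbx(L²-b²-x²)/(6LEI)  [x≤a] = -3·2·(4/3)·(4²-2²-(4/3)²)/(6·4·5000) = -23/33750 m
Load 2 — uniform load w=4 kN/m over full span:
  y_2 = -wx(L³-2Lx²+x³)/(24EI) = -4·(4/3)·(4³-2·4·(4/3)²+(4/3)³)/(24·5000) = -352/151875 m
Load 3 — point force P=-6 kN at a=3 m (b=L-a=1):
  y_3 = -Pbx(L²-b²-x²)/(6LEI)  [x≤a] = -(-6)·1·(4/3)·(4²-1²-(4/3)²)/(6·4·5000) = 119/135000 m
Superposition: y = Σ y_i = -2573/1215000 m ≈ -0.002118 m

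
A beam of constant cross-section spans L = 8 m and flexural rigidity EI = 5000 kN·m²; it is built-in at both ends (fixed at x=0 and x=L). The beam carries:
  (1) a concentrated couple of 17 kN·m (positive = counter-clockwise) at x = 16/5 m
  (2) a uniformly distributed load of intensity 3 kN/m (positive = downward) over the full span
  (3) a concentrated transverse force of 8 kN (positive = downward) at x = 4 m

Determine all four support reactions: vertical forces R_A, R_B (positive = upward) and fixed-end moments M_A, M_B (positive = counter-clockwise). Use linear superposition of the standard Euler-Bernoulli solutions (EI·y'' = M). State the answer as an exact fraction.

R_A = 953/50 kN, M_A = 651/25 kN·m, R_B = 647/50 kN, M_B = -464/25 kN·m

Load 1 — applied couple M₀=17 kN·m at a=16/5 m (b=L-a=24/5):
  R_A = 6M₀ab/L³ = 6·17·(16/5)·(24/5)/8³ = 153/50 kN
  M_A = M₀b(2a-b)/L² = 17·(24/5)·(2·(16/5)-(24/5))/8² = 51/25 kN·m
  R_B = -6M₀ab/L³ = -6·17·(16/5)·(24/5)/8³ = -153/50 kN
  M_B = M₀a(2b-a)/L² = 17·(16/5)·(2·(24/5)-(16/5))/8² = 136/25 kN·m
Load 2 — uniform load w=3 kN/m over full span:
  R_A = wL/2 = 3·8/2 = 12 kN
  M_A = wL²/12 = 3·8²/12 = 16 kN·m
  R_B = wL/2 = 3·8/2 = 12 kN
  M_B = -wL²/12 = -3·8²/12 = -16 kN·m
Load 3 — point force P=8 kN at a=4 m (b=L-a=4):
  R_A = Pb²(3a+b)/L³ = 8·4²·(3·4+4)/8³ = 4 kN
  M_A = Pab²/L² = 8·4·4²/8² = 8 kN·m
  R_B = Pa²(a+3b)/L³ = 8·4²·(4+3·4)/8³ = 4 kN
  M_B = -Pa²b/L² = -8·4²·4/8² = -8 kN·m
Superposition: R_A = 953/50 kN, M_A = 651/25 kN·m, R_B = 647/50 kN, M_B = -464/25 kN·m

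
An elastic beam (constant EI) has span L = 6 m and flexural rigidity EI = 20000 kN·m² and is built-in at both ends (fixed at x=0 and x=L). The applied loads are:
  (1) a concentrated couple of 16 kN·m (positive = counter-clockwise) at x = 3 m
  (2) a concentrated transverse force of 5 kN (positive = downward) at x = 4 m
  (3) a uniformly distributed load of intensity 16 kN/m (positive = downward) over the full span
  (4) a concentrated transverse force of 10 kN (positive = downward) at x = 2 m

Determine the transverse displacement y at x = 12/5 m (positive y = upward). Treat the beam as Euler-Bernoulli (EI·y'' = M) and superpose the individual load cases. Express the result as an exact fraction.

Load 1 — applied couple M₀=16 kN·m at a=3 m (b=L-a=3):
  y_1 = (R_Ax³/6 - M_Ax²/2)/EI  [x≤a] with R_A=4, M_A=4 = (4·(12/5)³/6 - 4·(12/5)²/2)/20000 = -9/78125 m
Load 2 — point force P=5 kN at a=4 m (b=L-a=2):
  y_2 = -Pb²x²(3aL-(3a+b)x)/(6L³EI)  [x≤a] = -5·2²·(12/5)²·(3·4·6-(3·4+2)·(12/5))/(6·6³·20000) = -8/46875 m
Load 3 — uniform load w=16 kN/m over full span:
  y_3 = -wx²(L-x)²/(24EI) = -16·(12/5)²·(6-(12/5))²/(24·20000) = -972/390625 m
Load 4 — point force P=10 kN at a=2 m (b=L-a=4):
  y_4 = -Pa²(L-x)²(3bL-(3b+a)(L-x))/(6L³EI)  [x>a] = -10·2²·(6-(12/5))²·(3·4·6-(3·4+2)·(6-(12/5)))/(6·6³·20000) = -27/62500 m
Superposition: y = Σ y_i = -15029/4687500 m ≈ -0.003206 m

y(12/5) = -15029/4687500 m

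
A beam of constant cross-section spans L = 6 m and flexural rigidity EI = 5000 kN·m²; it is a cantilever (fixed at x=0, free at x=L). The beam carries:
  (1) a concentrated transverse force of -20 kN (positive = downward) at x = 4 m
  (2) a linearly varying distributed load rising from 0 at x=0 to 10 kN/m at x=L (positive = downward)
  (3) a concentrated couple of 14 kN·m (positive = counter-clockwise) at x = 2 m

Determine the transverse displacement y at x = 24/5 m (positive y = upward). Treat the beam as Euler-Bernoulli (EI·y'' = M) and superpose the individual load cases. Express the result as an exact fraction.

y(24/5) = -477569/11718750 m

Load 1 — point force P=-20 kN at a=4 m (b=L-a=2):
  y_1 = -Pa²(3x-a)/(6EI)  [x>a] = -(-20)·4²·(3·(24/5)-4)/(6·5000) = 208/1875 m
Load 2 — triangular load w₀=10 kN/m (0→w₀ over full span):
  y_2 = (w₀Lx³/12-w₀L²x²/6-w₀x⁵/(120L))/EI = (10·6·(24/5)³/12-10·6²·(24/5)²/6-10·(24/5)⁵/(120·6))/5000 = -337824/1953125 m
Load 3 — applied couple M₀=14 kN·m at a=2 m (b=L-a=4):
  y_3 = M₀a(2x-a)/(2EI)  [x>a] = 14·2·(2·(24/5)-2)/(2·5000) = 133/6250 m
Superposition: y = Σ y_i = -477569/11718750 m ≈ -0.040753 m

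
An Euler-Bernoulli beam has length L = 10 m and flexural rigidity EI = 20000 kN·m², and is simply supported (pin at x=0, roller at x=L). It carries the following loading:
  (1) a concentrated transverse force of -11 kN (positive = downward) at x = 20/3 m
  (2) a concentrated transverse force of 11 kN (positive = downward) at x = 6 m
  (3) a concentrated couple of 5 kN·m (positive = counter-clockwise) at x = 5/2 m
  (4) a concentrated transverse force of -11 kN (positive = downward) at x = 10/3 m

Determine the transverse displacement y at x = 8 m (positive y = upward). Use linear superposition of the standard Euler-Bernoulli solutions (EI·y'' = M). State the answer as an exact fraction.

Load 1 — point force P=-11 kN at a=20/3 m (b=L-a=10/3):
  y_1 = -Pa(L-x)(2Lx-a²-x²)/(6LEI)  [x>a] = -(-11)·(20/3)·(10-8)·(2·10·8-(20/3)²-8²)/(6·10·20000) = 319/50625 m
Load 2 — point force P=11 kN at a=6 m (b=L-a=4):
  y_2 = -Pa(L-x)(2Lx-a²-x²)/(6LEI)  [x>a] = -11·6·(10-8)·(2·10·8-6²-8²)/(6·10·20000) = -33/5000 m
Load 3 — applied couple M₀=5 kN·m at a=5/2 m (b=L-a=15/2):
  y_3 = (M₀x³/(6L)-M₀(x-a)²/2+C₁x)/EI  [x>a] with C₁=M₀(3b²-L²)/(6L)=275/48 = (5·8³/(6·10)-5·(8-(5/2))²/2+(275/48)·8)/20000 = 103/160000 m
Load 4 — point force P=-11 kN at a=10/3 m (b=L-a=20/3):
  y_4 = -Pa(L-x)(2Lx-a²-x²)/(6LEI)  [x>a] = -(-11)·(10/3)·(10-8)·(2·10·8-(10/3)²-8²)/(6·10·20000) = 2101/405000 m
Superposition: y = Σ y_i = 7967/1440000 m ≈ 0.005533 m

y(8) = 7967/1440000 m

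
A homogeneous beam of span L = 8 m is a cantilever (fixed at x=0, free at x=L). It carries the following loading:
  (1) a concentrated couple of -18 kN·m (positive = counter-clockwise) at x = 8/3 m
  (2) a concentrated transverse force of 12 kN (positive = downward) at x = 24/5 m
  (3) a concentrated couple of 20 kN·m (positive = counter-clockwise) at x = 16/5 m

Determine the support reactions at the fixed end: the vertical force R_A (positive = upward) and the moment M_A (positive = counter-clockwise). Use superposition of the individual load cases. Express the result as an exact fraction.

Load 1 — applied couple M₀=-18 kN·m at a=8/3 m (b=L-a=16/3):
  R_A = 0 kN
  M_A = -M₀ = -(-18) = 18 kN·m
Load 2 — point force P=12 kN at a=24/5 m (b=L-a=16/5):
  R_A = P = 12 kN
  M_A = Pa = 12·(24/5) = 288/5 kN·m
Load 3 — applied couple M₀=20 kN·m at a=16/5 m (b=L-a=24/5):
  R_A = 0 kN
  M_A = -M₀ = -20 kN·m
Superposition: R_A = 12 kN, M_A = 278/5 kN·m

R_A = 12 kN, M_A = 278/5 kN·m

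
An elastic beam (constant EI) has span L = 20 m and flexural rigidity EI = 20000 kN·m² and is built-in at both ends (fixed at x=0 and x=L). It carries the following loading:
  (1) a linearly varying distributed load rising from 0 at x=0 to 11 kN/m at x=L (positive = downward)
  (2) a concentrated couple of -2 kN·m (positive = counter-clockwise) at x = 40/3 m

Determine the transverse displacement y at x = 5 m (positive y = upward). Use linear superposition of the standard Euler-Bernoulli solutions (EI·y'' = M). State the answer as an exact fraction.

y(5) = -13301/230400 m

Load 1 — triangular load w₀=11 kN/m (0→w₀ over full span):
  y_1 = -w₀x²(L-x)²(x+2L)/(120LEI) = -11·5²·(20-5)²·(5+2·20)/(120·20·20000) = -297/5120 m
Load 2 — applied couple M₀=-2 kN·m at a=40/3 m (b=L-a=20/3):
  y_2 = (R_Ax³/6 - M_Ax²/2)/EI  [x≤a] with R_A=-2/15, M_A=-2/3 = ((-2/15)·5³/6 - (-2/3)·5²/2)/20000 = 1/3600 m
Superposition: y = Σ y_i = -13301/230400 m ≈ -0.057730 m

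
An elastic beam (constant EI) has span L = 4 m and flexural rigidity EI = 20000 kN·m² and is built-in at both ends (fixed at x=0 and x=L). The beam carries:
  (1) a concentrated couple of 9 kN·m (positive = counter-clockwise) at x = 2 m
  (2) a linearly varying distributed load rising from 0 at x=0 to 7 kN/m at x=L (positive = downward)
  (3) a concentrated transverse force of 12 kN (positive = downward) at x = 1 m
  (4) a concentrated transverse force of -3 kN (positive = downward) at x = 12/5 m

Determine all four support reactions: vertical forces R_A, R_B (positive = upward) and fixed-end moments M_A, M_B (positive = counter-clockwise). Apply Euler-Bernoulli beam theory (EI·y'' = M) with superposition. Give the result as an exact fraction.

Load 1 — applied couple M₀=9 kN·m at a=2 m (b=L-a=2):
  R_A = 6M₀ab/L³ = 6·9·2·2/4³ = 27/8 kN
  M_A = M₀b(2a-b)/L² = 9·2·(2·2-2)/4² = 9/4 kN·m
  R_B = -6M₀ab/L³ = -6·9·2·2/4³ = -27/8 kN
  M_B = M₀a(2b-a)/L² = 9·2·(2·2-2)/4² = 9/4 kN·m
Load 2 — triangular load w₀=7 kN/m (0→w₀ over full span):
  R_A = 3w₀L/20 = 3·7·4/20 = 21/5 kN
  M_A = w₀L²/30 = 7·4²/30 = 56/15 kN·m
  R_B = 7w₀L/20 = 7·7·4/20 = 49/5 kN
  M_B = -w₀L²/20 = -7·4²/20 = -28/5 kN·m
Load 3 — point force P=12 kN at a=1 m (b=L-a=3):
  R_A = Pb²(3a+b)/L³ = 12·3²·(3·1+3)/4³ = 81/8 kN
  M_A = Pab²/L² = 12·1·3²/4² = 27/4 kN·m
  R_B = Pa²(a+3b)/L³ = 12·1²·(1+3·3)/4³ = 15/8 kN
  M_B = -Pa²b/L² = -12·1²·3/4² = -9/4 kN·m
Load 4 — point force P=-3 kN at a=12/5 m (b=L-a=8/5):
  R_A = Pb²(3a+b)/L³ = (-3)·(8/5)²·(3·(12/5)+(8/5))/4³ = -132/125 kN
  M_A = Pab²/L² = (-3)·(12/5)·(8/5)²/4² = -144/125 kN·m
  R_B = Pa²(a+3b)/L³ = (-3)·(12/5)²·((12/5)+3·(8/5))/4³ = -243/125 kN
  M_B = -Pa²b/L² = -(-3)·(12/5)²·(8/5)/4² = 216/125 kN·m
Superposition: R_A = 4161/250 kN, M_A = 4343/375 kN·m, R_B = 1589/250 kN, M_B = -484/125 kN·m

R_A = 4161/250 kN, M_A = 4343/375 kN·m, R_B = 1589/250 kN, M_B = -484/125 kN·m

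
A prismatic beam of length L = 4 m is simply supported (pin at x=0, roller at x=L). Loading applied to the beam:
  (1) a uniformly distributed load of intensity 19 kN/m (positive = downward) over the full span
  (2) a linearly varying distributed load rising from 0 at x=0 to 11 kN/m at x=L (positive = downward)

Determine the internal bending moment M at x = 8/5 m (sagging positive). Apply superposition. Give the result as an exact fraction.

Load 1 — uniform load w=19 kN/m over full span:
  M_1 = wx(L-x)/2 = 19·(8/5)·(4-(8/5))/2 = 912/25 kN·m
Load 2 — triangular load w₀=11 kN/m (0→w₀ over full span):
  M_2 = w₀Lx/6 - w₀x³/(6L) = 11·4·(8/5)/6 - 11·(8/5)³/(6·4) = 1232/125 kN·m
Superposition: M = Σ M_i = 5792/125 kN·m ≈ 46.336000 kN·m

M(8/5) = 5792/125 kN·m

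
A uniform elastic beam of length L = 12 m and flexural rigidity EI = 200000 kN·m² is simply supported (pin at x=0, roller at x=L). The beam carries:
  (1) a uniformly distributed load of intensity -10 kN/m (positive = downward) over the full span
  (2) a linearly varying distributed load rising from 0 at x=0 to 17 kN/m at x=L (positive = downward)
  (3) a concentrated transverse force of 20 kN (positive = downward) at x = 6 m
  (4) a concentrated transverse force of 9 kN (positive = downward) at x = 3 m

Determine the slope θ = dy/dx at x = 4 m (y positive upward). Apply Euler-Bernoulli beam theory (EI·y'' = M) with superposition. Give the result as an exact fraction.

Load 1 — uniform load w=-10 kN/m over full span:
  θ_1 = -w(L³-6Lx²+4x³)/(24EI) = -(-10)·(12³-6·12·4²+4·4³)/(24·200000) = 13/7500 rad
Load 2 — triangular load w₀=17 kN/m (0→w₀ over full span):
  θ_2 = -w₀(7L⁴-30L²x²+15x⁴)/(360LEI) = -17·(7·12⁴-30·12²·4²+15·4⁴)/(360·12·200000) = -221/140625 rad
Load 3 — point force P=20 kN at a=6 m (b=L-a=6):
  θ_3 = -Pb(L²-b²-3x²)/(6LEI)  [x≤a] = -20·6·(12²-6²-3·4²)/(6·12·200000) = -1/2000 rad
Load 4 — point force P=9 kN at a=3 m (b=L-a=9):
  θ_4 = -Pa(2L²-6Lx+3x²+a²)/(6LEI)  [x>a] = -9·3·(2·12²-6·12·4+3·4²+3²)/(6·12·200000) = -171/1600000 rad
Superposition: θ = Σ θ_i = -32047/72000000 rad ≈ -0.000445 rad

θ(4) = -32047/72000000 rad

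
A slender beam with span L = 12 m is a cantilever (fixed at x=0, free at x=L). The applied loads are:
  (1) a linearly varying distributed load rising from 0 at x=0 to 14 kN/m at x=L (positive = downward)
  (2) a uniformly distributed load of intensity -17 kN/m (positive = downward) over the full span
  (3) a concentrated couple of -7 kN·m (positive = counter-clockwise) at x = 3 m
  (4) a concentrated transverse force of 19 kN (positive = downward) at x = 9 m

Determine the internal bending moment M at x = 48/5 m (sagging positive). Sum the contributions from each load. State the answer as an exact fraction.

Load 1 — triangular load w₀=14 kN/m (0→w₀ over full span):
  M_1 = w₀Lx/2 - w₀L²/3 - w₀x³/(6L) = 14·12·(48/5)/2 - 14·12²/3 - 14·(48/5)³/(6·12) = -4704/125 kN·m
Load 2 — uniform load w=-17 kN/m over full span:
  M_2 = -w(L-x)²/2 = -(-17)·(12-(48/5))²/2 = 1224/25 kN·m
Load 3 — applied couple M₀=-7 kN·m at a=3 m (b=L-a=9):
  M_3 = 0  [x>a] = 0 kN·m
Load 4 — point force P=19 kN at a=9 m (b=L-a=3):
  M_4 = 0  [x>a] = 0 kN·m
Superposition: M = Σ M_i = 1416/125 kN·m ≈ 11.328000 kN·m

M(48/5) = 1416/125 kN·m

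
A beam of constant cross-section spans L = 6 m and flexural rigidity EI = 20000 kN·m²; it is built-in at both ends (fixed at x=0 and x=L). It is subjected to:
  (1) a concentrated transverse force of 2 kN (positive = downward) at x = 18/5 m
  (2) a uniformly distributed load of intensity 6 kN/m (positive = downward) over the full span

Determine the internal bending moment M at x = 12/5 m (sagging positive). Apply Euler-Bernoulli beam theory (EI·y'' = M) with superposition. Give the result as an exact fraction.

M(12/5) = 5286/625 kN·m

Load 1 — point force P=2 kN at a=18/5 m (b=L-a=12/5):
  M_1 = Pb²(3a+b)x/L³ - Pab²/L²  [x≤a] = 2·(12/5)²·(3·(18/5)+(12/5))·(12/5)/6³ - 2·(18/5)·(12/5)²/6² = 336/625 kN·m
Load 2 — uniform load w=6 kN/m over full span:
  M_2 = wLx/2 - wL²/12 - wx²/2 = 6·6·(12/5)/2 - 6·6²/12 - 6·(12/5)²/2 = 198/25 kN·m
Superposition: M = Σ M_i = 5286/625 kN·m ≈ 8.457600 kN·m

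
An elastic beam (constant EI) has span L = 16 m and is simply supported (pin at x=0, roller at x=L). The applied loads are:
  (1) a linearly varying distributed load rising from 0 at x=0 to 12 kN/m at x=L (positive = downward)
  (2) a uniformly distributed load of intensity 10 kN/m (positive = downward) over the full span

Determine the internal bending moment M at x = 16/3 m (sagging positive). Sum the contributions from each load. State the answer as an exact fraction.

M(16/3) = 11776/27 kN·m

Load 1 — triangular load w₀=12 kN/m (0→w₀ over full span):
  M_1 = w₀Lx/6 - w₀x³/(6L) = 12·16·(16/3)/6 - 12·(16/3)³/(6·16) = 4096/27 kN·m
Load 2 — uniform load w=10 kN/m over full span:
  M_2 = wx(L-x)/2 = 10·(16/3)·(16-(16/3))/2 = 2560/9 kN·m
Superposition: M = Σ M_i = 11776/27 kN·m ≈ 436.148148 kN·m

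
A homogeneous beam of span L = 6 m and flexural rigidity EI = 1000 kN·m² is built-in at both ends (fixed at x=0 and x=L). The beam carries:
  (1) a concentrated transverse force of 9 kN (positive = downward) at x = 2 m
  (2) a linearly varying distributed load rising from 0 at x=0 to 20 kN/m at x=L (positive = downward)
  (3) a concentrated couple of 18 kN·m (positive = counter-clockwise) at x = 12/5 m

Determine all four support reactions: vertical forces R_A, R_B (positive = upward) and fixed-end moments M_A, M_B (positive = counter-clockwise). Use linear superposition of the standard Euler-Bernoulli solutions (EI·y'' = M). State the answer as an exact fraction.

Load 1 — point force P=9 kN at a=2 m (b=L-a=4):
  R_A = Pb²(3a+b)/L³ = 9·4²·(3·2+4)/6³ = 20/3 kN
  M_A = Pab²/L² = 9·2·4²/6² = 8 kN·m
  R_B = Pa²(a+3b)/L³ = 9·2²·(2+3·4)/6³ = 7/3 kN
  M_B = -Pa²b/L² = -9·2²·4/6² = -4 kN·m
Load 2 — triangular load w₀=20 kN/m (0→w₀ over full span):
  R_A = 3w₀L/20 = 3·20·6/20 = 18 kN
  M_A = w₀L²/30 = 20·6²/30 = 24 kN·m
  R_B = 7w₀L/20 = 7·20·6/20 = 42 kN
  M_B = -w₀L²/20 = -20·6²/20 = -36 kN·m
Load 3 — applied couple M₀=18 kN·m at a=12/5 m (b=L-a=18/5):
  R_A = 6M₀ab/L³ = 6·18·(12/5)·(18/5)/6³ = 108/25 kN
  M_A = M₀b(2a-b)/L² = 18·(18/5)·(2·(12/5)-(18/5))/6² = 54/25 kN·m
  R_B = -6M₀ab/L³ = -6·18·(12/5)·(18/5)/6³ = -108/25 kN
  M_B = M₀a(2b-a)/L² = 18·(12/5)·(2·(18/5)-(12/5))/6² = 144/25 kN·m
Superposition: R_A = 2174/75 kN, M_A = 854/25 kN·m, R_B = 3001/75 kN, M_B = -856/25 kN·m

R_A = 2174/75 kN, M_A = 854/25 kN·m, R_B = 3001/75 kN, M_B = -856/25 kN·m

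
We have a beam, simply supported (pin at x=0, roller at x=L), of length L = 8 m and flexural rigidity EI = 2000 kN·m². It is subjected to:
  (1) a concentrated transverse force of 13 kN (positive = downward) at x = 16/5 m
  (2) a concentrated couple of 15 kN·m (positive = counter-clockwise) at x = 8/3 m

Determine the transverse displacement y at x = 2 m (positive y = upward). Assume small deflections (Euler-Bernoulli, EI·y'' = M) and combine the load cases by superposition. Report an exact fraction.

Load 1 — point force P=13 kN at a=16/5 m (b=L-a=24/5):
  y_1 = -Pbx(L²-b²-x²)/(6LEI)  [x≤a] = -13·(24/5)·2·(8²-(24/5)²-2²)/(6·8·2000) = -3003/62500 m
Load 2 — applied couple M₀=15 kN·m at a=8/3 m (b=L-a=16/3):
  y_2 = (M₀x³/(6L)+C₁x)/EI  [x≤a] with C₁=M₀(3b²-L²)/(6L)=20/3 = (15·2³/(6·8)+(20/3)·2)/2000 = 19/2400 m
Superposition: y = Σ y_i = -60197/1500000 m ≈ -0.040131 m

y(2) = -60197/1500000 m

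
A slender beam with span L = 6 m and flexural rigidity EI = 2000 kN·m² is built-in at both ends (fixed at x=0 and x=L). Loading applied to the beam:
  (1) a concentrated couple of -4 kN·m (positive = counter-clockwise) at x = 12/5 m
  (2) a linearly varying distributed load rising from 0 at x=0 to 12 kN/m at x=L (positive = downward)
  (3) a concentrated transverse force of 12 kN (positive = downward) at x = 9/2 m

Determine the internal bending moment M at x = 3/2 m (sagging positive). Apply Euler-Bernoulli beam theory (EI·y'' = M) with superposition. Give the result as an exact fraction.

M(3/2) = -339/400 kN·m

Load 1 — applied couple M₀=-4 kN·m at a=12/5 m (b=L-a=18/5):
  M_1 = R_Ax - M_A  [x≤a] with R_A=-24/25, M_A=-12/25 = (-24/25)·(3/2) - (-12/25) = -24/25 kN·m
Load 2 — triangular load w₀=12 kN/m (0→w₀ over full span):
  M_2 = 3w₀Lx/20 - w₀L²/30 - w₀x³/(6L) = 3·12·6·(3/2)/20 - 12·6²/30 - 12·(3/2)³/(6·6) = 27/40 kN·m
Load 3 — point force P=12 kN at a=9/2 m (b=L-a=3/2):
  M_3 = Pb²(3a+b)x/L³ - Pab²/L²  [x≤a] = 12·(3/2)²·(3·(9/2)+(3/2))·(3/2)/6³ - 12·(9/2)·(3/2)²/6² = -9/16 kN·m
Superposition: M = Σ M_i = -339/400 kN·m ≈ -0.847500 kN·m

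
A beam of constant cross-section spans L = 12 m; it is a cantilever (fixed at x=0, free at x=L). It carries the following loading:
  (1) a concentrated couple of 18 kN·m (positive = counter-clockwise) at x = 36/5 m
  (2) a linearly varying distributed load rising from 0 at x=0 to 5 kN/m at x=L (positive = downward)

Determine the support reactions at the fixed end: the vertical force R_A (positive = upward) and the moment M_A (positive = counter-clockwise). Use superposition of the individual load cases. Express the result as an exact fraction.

Load 1 — applied couple M₀=18 kN·m at a=36/5 m (b=L-a=24/5):
  R_A = 0 kN
  M_A = -M₀ = -18 kN·m
Load 2 — triangular load w₀=5 kN/m (0→w₀ over full span):
  R_A = w₀L/2 = 5·12/2 = 30 kN
  M_A = w₀L²/3 = 5·12²/3 = 240 kN·m
Superposition: R_A = 30 kN, M_A = 222 kN·m

R_A = 30 kN, M_A = 222 kN·m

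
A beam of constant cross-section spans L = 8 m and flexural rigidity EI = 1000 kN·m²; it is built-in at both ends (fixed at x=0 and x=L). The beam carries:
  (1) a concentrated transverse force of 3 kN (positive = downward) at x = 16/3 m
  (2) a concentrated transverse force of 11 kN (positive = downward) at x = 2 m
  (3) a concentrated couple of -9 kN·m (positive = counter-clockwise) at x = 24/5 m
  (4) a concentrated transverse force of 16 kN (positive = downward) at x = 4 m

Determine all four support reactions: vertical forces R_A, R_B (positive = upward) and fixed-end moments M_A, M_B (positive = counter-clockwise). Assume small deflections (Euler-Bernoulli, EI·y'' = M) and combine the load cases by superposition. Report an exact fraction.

R_A = 118361/7200 kN, M_A = 49091/1800 kN·m, R_B = 97639/7200 kN, M_B = -44569/1800 kN·m

Load 1 — point force P=3 kN at a=16/3 m (b=L-a=8/3):
  R_A = Pb²(3a+b)/L³ = 3·(8/3)²·(3·(16/3)+(8/3))/8³ = 7/9 kN
  M_A = Pab²/L² = 3·(16/3)·(8/3)²/8² = 16/9 kN·m
  R_B = Pa²(a+3b)/L³ = 3·(16/3)²·((16/3)+3·(8/3))/8³ = 20/9 kN
  M_B = -Pa²b/L² = -3·(16/3)²·(8/3)/8² = -32/9 kN·m
Load 2 — point force P=11 kN at a=2 m (b=L-a=6):
  R_A = Pb²(3a+b)/L³ = 11·6²·(3·2+6)/8³ = 297/32 kN
  M_A = Pab²/L² = 11·2·6²/8² = 99/8 kN·m
  R_B = Pa²(a+3b)/L³ = 11·2²·(2+3·6)/8³ = 55/32 kN
  M_B = -Pa²b/L² = -11·2²·6/8² = -33/8 kN·m
Load 3 — applied couple M₀=-9 kN·m at a=24/5 m (b=L-a=16/5):
  R_A = 6M₀ab/L³ = 6·(-9)·(24/5)·(16/5)/8³ = -81/50 kN
  M_A = M₀b(2a-b)/L² = (-9)·(16/5)·(2·(24/5)-(16/5))/8² = -72/25 kN·m
  R_B = -6M₀ab/L³ = -6·(-9)·(24/5)·(16/5)/8³ = 81/50 kN
  M_B = M₀a(2b-a)/L² = (-9)·(24/5)·(2·(16/5)-(24/5))/8² = -27/25 kN·m
Load 4 — point force P=16 kN at a=4 m (b=L-a=4):
  R_A = Pb²(3a+b)/L³ = 16·4²·(3·4+4)/8³ = 8 kN
  M_A = Pab²/L² = 16·4·4²/8² = 16 kN·m
  R_B = Pa²(a+3b)/L³ = 16·4²·(4+3·4)/8³ = 8 kN
  M_B = -Pa²b/L² = -16·4²·4/8² = -16 kN·m
Superposition: R_A = 118361/7200 kN, M_A = 49091/1800 kN·m, R_B = 97639/7200 kN, M_B = -44569/1800 kN·m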